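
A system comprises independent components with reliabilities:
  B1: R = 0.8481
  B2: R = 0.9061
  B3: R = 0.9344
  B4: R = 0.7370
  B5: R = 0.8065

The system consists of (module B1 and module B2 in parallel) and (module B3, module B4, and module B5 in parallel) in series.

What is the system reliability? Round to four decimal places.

0.9824

Parallel (B1 and B2): 1 − (1 − 0.848100)(1 − 0.906100) = 0.985737
Parallel (B3, B4, and B5): 1 − (1 − 0.934400)(1 − 0.737000)(1 − 0.806500) = 0.996662
Series ([0.985737] and [0.996662]): 0.985737 × 0.996662 = 0.9824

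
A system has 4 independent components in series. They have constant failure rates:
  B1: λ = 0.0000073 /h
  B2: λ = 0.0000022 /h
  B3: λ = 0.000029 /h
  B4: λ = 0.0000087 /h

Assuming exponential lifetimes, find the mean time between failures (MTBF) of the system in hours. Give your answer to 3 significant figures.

Series of exponential components: λ_sys = Σ λ_i
λ_sys = 0.0000073 + 0.0000022 + 0.000029 + 0.0000087 = 4.7200e-05 /h
MTBF = 1 / λ_sys = 21200 h

21200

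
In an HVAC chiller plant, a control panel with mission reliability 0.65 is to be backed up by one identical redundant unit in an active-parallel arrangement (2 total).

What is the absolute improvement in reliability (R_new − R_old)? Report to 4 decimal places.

R_before = 0.65
R_after = 1 − (1 − 0.65)^2 = 0.8775
ΔR = 0.8775 − 0.65 = 0.2275

0.2275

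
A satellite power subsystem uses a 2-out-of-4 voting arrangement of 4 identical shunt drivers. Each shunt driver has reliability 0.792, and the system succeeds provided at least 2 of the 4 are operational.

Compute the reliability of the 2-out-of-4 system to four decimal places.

R = Σ_{i=2}^{4} C(4,i) p^i (1−p)^{4−i} with p = 0.792
C(4,2)·0.792^2·0.208^2 = 0.162828
C(4,3)·0.792^3·0.208^1 = 0.413332
C(4,4)·0.792^4·0.208^0 = 0.393460
Sum = 0.9696

0.9696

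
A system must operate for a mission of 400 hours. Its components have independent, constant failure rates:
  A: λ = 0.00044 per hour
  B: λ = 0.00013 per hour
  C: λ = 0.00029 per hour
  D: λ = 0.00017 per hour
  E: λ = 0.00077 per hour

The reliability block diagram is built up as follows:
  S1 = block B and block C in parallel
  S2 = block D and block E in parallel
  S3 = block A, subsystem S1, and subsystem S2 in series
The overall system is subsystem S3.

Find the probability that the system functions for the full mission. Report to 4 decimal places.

0.8194

R(A) = exp(−0.00044 × 400) = 0.838618
R(B) = exp(−0.00013 × 400) = 0.949329
R(C) = exp(−0.00029 × 400) = 0.890475
R(D) = exp(−0.00017 × 400) = 0.934260
R(E) = exp(−0.00077 × 400) = 0.734915
Parallel (B and C): 1 − (1 − 0.949329)(1 − 0.890475) = 0.994450
Parallel (D and E): 1 − (1 − 0.934260)(1 − 0.734915) = 0.982573
Series (A, [0.994450], and [0.982573]): 0.838618 × 0.994450 × 0.982573 = 0.8194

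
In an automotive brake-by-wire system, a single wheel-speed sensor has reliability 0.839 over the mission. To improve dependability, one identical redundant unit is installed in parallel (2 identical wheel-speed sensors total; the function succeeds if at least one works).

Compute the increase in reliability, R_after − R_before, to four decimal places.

0.1351

R_before = 0.839
R_after = 1 − (1 − 0.839)^2 = 0.9741
ΔR = 0.9741 − 0.839 = 0.1351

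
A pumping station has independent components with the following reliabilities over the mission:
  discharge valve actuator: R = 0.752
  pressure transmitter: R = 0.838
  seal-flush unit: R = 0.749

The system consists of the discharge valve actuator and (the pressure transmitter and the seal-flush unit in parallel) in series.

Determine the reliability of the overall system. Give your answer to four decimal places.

0.7214

Parallel (pressure transmitter and seal-flush unit): 1 − (1 − 0.838000)(1 − 0.749000) = 0.959338
Series (discharge valve actuator and [0.959338]): 0.752000 × 0.959338 = 0.7214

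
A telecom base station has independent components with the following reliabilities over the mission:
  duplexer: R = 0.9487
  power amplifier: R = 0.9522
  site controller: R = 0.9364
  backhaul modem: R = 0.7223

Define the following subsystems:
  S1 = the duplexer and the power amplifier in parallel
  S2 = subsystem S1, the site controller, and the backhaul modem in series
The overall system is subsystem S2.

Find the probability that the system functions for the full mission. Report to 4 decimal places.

0.6747

Parallel (duplexer and power amplifier): 1 − (1 − 0.948700)(1 − 0.952200) = 0.997548
Series ([0.997548], site controller, and backhaul modem): 0.997548 × 0.936400 × 0.722300 = 0.6747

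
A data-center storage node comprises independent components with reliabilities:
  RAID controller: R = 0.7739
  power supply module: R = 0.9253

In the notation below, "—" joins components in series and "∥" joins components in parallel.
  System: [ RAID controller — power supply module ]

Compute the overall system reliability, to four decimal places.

0.7161

Series (RAID controller and power supply module): 0.773900 × 0.925300 = 0.7161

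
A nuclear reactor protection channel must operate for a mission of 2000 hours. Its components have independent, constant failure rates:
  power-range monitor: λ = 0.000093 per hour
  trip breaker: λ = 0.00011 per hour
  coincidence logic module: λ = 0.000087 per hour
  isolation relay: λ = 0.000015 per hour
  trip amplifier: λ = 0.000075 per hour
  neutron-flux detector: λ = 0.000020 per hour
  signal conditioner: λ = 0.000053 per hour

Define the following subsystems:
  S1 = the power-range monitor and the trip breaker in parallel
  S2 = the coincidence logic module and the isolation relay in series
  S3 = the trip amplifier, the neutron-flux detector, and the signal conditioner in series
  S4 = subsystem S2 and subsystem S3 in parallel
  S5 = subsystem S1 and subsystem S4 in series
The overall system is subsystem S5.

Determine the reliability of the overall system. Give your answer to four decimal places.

0.9208

R(power-range monitor) = exp(−0.000093 × 2000) = 0.830274
R(trip breaker) = exp(−0.00011 × 2000) = 0.802519
R(coincidence logic module) = exp(−0.000087 × 2000) = 0.840297
R(isolation relay) = exp(−0.000015 × 2000) = 0.970446
R(trip amplifier) = exp(−0.000075 × 2000) = 0.860708
R(neutron-flux detector) = exp(−0.000020 × 2000) = 0.960789
R(signal conditioner) = exp(−0.000053 × 2000) = 0.899425
Parallel (power-range monitor and trip breaker): 1 − (1 − 0.830274)(1 − 0.802519) = 0.966482
Series (coincidence logic module and isolation relay): 0.840297 × 0.970446 = 0.815463
Series (trip amplifier, neutron-flux detector, and signal conditioner): 0.860708 × 0.960789 × 0.899425 = 0.743787
Parallel ([0.815463] and [0.743787]): 1 − (1 − 0.815463)(1 − 0.743787) = 0.952719
Series ([0.966482] and [0.952719]): 0.966482 × 0.952719 = 0.9208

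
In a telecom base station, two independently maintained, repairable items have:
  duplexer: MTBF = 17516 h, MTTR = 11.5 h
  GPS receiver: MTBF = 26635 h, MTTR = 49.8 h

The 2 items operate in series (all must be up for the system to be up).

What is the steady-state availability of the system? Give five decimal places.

0.99748

A(duplexer) = MTBF/(MTBF+MTTR) = 17516/(17516+11.5) = 0.999344
A(GPS receiver) = MTBF/(MTBF+MTTR) = 26635/(26635+49.8) = 0.998134
Series availability: 0.999344 × 0.998134 = 0.99748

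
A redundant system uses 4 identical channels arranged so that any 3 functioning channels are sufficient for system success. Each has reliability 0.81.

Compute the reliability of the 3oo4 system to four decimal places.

0.8344

R = Σ_{i=3}^{4} C(4,i) p^i (1−p)^{4−i} with p = 0.81
C(4,3)·0.81^3·0.19^1 = 0.403895
C(4,4)·0.81^4·0.19^0 = 0.430467
Sum = 0.8344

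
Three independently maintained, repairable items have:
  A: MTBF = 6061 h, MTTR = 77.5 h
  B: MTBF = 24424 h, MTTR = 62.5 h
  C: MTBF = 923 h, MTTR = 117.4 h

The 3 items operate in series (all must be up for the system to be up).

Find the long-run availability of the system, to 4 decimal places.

A(A) = MTBF/(MTBF+MTTR) = 6061/(6061+77.5) = 0.987375
A(B) = MTBF/(MTBF+MTTR) = 24424/(24424+62.5) = 0.997448
A(C) = MTBF/(MTBF+MTTR) = 923/(923+117.4) = 0.887159
Series availability: 0.987375 × 0.997448 × 0.887159 = 0.8737

0.8737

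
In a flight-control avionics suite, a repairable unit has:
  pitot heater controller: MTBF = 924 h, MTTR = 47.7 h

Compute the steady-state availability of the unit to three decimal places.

0.951

A(pitot heater controller) = MTBF/(MTBF+MTTR) = 924/(924+47.7) = 0.951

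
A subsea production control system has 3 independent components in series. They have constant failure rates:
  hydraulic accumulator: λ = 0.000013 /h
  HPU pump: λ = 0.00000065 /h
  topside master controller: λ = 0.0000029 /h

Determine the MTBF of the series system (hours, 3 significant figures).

60400

Series of exponential components: λ_sys = Σ λ_i
λ_sys = 0.000013 + 0.00000065 + 0.0000029 = 1.6550e-05 /h
MTBF = 1 / λ_sys = 60400 h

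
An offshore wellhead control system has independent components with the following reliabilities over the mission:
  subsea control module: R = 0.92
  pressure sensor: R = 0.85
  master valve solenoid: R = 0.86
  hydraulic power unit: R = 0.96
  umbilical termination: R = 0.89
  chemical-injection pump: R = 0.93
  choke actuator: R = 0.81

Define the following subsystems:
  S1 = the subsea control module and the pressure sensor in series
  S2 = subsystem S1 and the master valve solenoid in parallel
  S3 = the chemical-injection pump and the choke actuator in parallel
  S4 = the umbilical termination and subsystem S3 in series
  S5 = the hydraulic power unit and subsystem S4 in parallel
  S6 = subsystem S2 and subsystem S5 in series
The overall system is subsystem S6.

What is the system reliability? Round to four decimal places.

0.9648

Series (subsea control module and pressure sensor): 0.920000 × 0.850000 = 0.782000
Parallel ([0.782000] and master valve solenoid): 1 − (1 − 0.782000)(1 − 0.860000) = 0.969480
Parallel (chemical-injection pump and choke actuator): 1 − (1 − 0.930000)(1 − 0.810000) = 0.986700
Series (umbilical termination and [0.986700]): 0.890000 × 0.986700 = 0.878163
Parallel (hydraulic power unit and [0.878163]): 1 − (1 − 0.960000)(1 − 0.878163) = 0.995127
Series ([0.969480] and [0.995127]): 0.969480 × 0.995127 = 0.9648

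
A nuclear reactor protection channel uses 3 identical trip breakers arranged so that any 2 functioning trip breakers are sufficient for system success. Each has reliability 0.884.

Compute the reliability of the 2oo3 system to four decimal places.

R = Σ_{i=2}^{3} C(3,i) p^i (1−p)^{3−i} with p = 0.884
C(3,2)·0.884^2·0.116^1 = 0.271947
C(3,3)·0.884^3·0.116^0 = 0.690807
Sum = 0.9628

0.9628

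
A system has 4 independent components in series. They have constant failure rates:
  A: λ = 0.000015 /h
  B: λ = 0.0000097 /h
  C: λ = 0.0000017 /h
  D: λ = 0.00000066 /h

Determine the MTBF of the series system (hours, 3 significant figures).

Series of exponential components: λ_sys = Σ λ_i
λ_sys = 0.000015 + 0.0000097 + 0.0000017 + 0.00000066 = 2.7060e-05 /h
MTBF = 1 / λ_sys = 37000 h

37000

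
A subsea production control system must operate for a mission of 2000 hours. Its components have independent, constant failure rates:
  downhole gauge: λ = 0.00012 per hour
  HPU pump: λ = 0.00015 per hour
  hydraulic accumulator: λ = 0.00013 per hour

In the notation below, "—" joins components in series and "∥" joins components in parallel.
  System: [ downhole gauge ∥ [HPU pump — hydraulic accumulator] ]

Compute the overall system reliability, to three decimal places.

R(downhole gauge) = exp(−0.00012 × 2000) = 0.78663
R(HPU pump) = exp(−0.00015 × 2000) = 0.74082
R(hydraulic accumulator) = exp(−0.00013 × 2000) = 0.77105
Series (HPU pump and hydraulic accumulator): 0.74082 × 0.77105 = 0.57121
Parallel (downhole gauge and [0.57121]): 1 − (1 − 0.78663)(1 − 0.57121) = 0.909

0.909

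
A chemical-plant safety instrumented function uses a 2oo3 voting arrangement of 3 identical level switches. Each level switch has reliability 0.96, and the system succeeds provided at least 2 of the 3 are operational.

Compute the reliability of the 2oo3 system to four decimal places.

0.9953

R = Σ_{i=2}^{3} C(3,i) p^i (1−p)^{3−i} with p = 0.96
C(3,2)·0.96^2·0.04^1 = 0.110592
C(3,3)·0.96^3·0.04^0 = 0.884736
Sum = 0.9953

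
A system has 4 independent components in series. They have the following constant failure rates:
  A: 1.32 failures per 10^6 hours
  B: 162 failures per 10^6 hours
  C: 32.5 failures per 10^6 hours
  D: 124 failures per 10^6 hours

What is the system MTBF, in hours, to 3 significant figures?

3130

Series of exponential components: λ_sys = Σ λ_i
λ_sys = 0.00000132 + 0.000162 + 0.0000325 + 0.000124 = 3.1982e-04 /h
MTBF = 1 / λ_sys = 3130 h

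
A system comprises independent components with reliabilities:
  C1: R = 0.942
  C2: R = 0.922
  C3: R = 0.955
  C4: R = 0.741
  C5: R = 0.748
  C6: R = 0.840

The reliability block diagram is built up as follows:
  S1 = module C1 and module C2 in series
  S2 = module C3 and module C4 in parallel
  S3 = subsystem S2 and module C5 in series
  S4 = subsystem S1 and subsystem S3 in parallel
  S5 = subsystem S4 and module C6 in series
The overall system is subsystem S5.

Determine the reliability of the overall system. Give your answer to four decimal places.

Series (C1 and C2): 0.942000 × 0.922000 = 0.868524
Parallel (C3 and C4): 1 − (1 − 0.955000)(1 − 0.741000) = 0.988345
Series ([0.988345] and C5): 0.988345 × 0.748000 = 0.739282
Parallel ([0.868524] and [0.739282]): 1 − (1 − 0.868524)(1 − 0.739282) = 0.965722
Series ([0.965722] and C6): 0.965722 × 0.840000 = 0.8112

0.8112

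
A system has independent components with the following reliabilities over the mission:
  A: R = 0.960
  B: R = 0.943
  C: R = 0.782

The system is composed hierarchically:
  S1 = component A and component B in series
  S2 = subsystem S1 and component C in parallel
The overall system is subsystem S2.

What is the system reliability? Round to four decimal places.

0.9794

Series (A and B): 0.960000 × 0.943000 = 0.905280
Parallel ([0.905280] and C): 1 − (1 − 0.905280)(1 − 0.782000) = 0.9794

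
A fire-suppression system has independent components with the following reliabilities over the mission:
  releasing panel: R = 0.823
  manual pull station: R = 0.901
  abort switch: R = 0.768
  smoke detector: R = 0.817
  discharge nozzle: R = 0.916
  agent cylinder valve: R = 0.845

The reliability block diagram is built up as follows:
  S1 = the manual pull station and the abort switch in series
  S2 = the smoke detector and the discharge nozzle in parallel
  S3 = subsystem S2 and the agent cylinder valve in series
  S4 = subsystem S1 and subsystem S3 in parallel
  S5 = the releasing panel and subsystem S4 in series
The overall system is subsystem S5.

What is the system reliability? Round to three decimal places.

Series (manual pull station and abort switch): 0.90100 × 0.76800 = 0.69197
Parallel (smoke detector and discharge nozzle): 1 − (1 − 0.81700)(1 − 0.91600) = 0.98463
Series ([0.98463] and agent cylinder valve): 0.98463 × 0.84500 = 0.83201
Parallel ([0.69197] and [0.83201]): 1 − (1 − 0.69197)(1 − 0.83201) = 0.94825
Series (releasing panel and [0.94825]): 0.82300 × 0.94825 = 0.780

0.780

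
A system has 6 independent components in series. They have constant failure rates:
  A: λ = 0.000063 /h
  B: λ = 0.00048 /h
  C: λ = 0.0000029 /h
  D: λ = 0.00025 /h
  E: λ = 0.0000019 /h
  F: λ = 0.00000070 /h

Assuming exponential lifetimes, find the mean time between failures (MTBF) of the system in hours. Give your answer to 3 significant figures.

1250

Series of exponential components: λ_sys = Σ λ_i
λ_sys = 0.000063 + 0.00048 + 0.0000029 + 0.00025 + 0.0000019 + 0.00000070 = 7.9850e-04 /h
MTBF = 1 / λ_sys = 1250 h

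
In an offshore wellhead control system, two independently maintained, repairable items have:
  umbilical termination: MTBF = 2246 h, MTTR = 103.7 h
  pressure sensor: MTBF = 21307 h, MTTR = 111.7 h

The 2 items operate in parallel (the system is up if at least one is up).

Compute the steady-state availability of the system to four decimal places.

A(umbilical termination) = MTBF/(MTBF+MTTR) = 2246/(2246+103.7) = 0.955867
A(pressure sensor) = MTBF/(MTBF+MTTR) = 21307/(21307+111.7) = 0.994785
Parallel availability: 1 − (1 − 0.955867)(1 − 0.994785) = 0.9998

0.9998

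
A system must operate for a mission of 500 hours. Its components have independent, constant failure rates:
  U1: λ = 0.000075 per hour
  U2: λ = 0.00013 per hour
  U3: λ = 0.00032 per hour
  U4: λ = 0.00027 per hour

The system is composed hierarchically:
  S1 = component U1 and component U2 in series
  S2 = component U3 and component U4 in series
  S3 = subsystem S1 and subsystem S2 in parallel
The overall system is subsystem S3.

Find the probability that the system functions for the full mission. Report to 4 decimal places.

R(U1) = exp(−0.000075 × 500) = 0.963194
R(U2) = exp(−0.00013 × 500) = 0.937067
R(U3) = exp(−0.00032 × 500) = 0.852144
R(U4) = exp(−0.00027 × 500) = 0.873716
Series (U1 and U2): 0.963194 × 0.937067 = 0.902577
Series (U3 and U4): 0.852144 × 0.873716 = 0.744532
Parallel ([0.902577] and [0.744532]): 1 − (1 − 0.902577)(1 − 0.744532) = 0.9751

0.9751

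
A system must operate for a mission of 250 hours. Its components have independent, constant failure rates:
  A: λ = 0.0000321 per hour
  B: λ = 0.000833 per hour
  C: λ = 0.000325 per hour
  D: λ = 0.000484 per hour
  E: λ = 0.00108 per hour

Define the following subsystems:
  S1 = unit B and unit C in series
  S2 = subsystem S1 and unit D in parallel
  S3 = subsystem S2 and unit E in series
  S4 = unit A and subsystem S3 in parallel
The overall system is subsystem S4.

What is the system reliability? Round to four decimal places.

R(A) = exp(−0.0000321 × 250) = 0.992007
R(B) = exp(−0.000833 × 250) = 0.812004
R(C) = exp(−0.000325 × 250) = 0.921963
R(D) = exp(−0.000484 × 250) = 0.886034
R(E) = exp(−0.00108 × 250) = 0.763379
Series (B and C): 0.812004 × 0.921963 = 0.748638
Parallel ([0.748638] and D): 1 − (1 − 0.748638)(1 − 0.886034) = 0.971353
Series ([0.971353] and E): 0.971353 × 0.763379 = 0.741510
Parallel (A and [0.741510]): 1 − (1 − 0.992007)(1 − 0.741510) = 0.9979

0.9979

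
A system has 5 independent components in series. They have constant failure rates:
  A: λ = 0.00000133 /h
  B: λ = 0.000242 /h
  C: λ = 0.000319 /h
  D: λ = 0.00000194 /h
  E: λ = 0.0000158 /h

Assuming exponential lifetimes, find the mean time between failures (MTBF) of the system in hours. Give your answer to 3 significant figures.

Series of exponential components: λ_sys = Σ λ_i
λ_sys = 0.00000133 + 0.000242 + 0.000319 + 0.00000194 + 0.0000158 = 5.8007e-04 /h
MTBF = 1 / λ_sys = 1720 h

1720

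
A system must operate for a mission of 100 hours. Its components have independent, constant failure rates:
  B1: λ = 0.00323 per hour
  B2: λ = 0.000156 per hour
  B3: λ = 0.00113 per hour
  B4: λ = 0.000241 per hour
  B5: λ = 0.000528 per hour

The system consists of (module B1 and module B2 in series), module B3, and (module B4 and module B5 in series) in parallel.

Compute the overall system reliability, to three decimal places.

R(B1) = exp(−0.00323 × 100) = 0.72397
R(B2) = exp(−0.000156 × 100) = 0.98452
R(B3) = exp(−0.00113 × 100) = 0.89315
R(B4) = exp(−0.000241 × 100) = 0.97619
R(B5) = exp(−0.000528 × 100) = 0.94857
Series (B1 and B2): 0.72397 × 0.98452 = 0.71276
Series (B4 and B5): 0.97619 × 0.94857 = 0.92598
Parallel ([0.71276], B3, and [0.92598]): 1 − (1 − 0.71276)(1 − 0.89315)(1 − 0.92598) = 0.998

0.998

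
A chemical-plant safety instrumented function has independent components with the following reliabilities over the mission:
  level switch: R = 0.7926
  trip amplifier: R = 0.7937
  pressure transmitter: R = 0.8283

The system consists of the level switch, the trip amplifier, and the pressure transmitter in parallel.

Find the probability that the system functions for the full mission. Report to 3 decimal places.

Parallel (level switch, trip amplifier, and pressure transmitter): 1 − (1 − 0.79260)(1 − 0.79370)(1 − 0.82830) = 0.993

0.993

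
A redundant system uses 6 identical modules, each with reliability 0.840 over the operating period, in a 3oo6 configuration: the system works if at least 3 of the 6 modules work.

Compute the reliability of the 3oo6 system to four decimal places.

0.9925

R = Σ_{i=3}^{6} C(6,i) p^i (1−p)^{6−i} with p = 0.840
C(6,3)·0.840^3·0.160^3 = 0.048554
C(6,4)·0.840^4·0.160^2 = 0.191183
C(6,5)·0.840^5·0.160^1 = 0.401483
C(6,6)·0.840^6·0.160^0 = 0.351298
Sum = 0.9925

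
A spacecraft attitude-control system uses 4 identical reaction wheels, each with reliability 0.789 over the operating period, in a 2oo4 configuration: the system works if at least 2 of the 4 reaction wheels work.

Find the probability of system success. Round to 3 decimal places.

R = Σ_{i=2}^{4} C(4,i) p^i (1−p)^{4−i} with p = 0.789
C(4,2)·0.789^2·0.211^2 = 0.16629
C(4,3)·0.789^3·0.211^1 = 0.41455
C(4,4)·0.789^4·0.211^0 = 0.38753
Sum = 0.968

0.968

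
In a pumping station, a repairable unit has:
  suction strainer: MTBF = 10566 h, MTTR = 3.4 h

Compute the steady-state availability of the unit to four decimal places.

A(suction strainer) = MTBF/(MTBF+MTTR) = 10566/(10566+3.4) = 0.9997

0.9997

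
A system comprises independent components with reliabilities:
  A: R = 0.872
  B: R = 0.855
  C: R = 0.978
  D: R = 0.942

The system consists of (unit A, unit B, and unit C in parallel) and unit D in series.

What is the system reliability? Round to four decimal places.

Parallel (A, B, and C): 1 − (1 − 0.872000)(1 − 0.855000)(1 − 0.978000) = 0.999592
Series ([0.999592] and D): 0.999592 × 0.942000 = 0.9416

0.9416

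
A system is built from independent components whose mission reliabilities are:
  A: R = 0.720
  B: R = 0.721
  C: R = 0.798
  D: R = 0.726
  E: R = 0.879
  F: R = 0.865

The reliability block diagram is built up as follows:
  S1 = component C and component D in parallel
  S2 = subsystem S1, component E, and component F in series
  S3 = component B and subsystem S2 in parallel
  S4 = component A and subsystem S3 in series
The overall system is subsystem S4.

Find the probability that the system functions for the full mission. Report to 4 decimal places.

0.6634

Parallel (C and D): 1 − (1 − 0.798000)(1 − 0.726000) = 0.944652
Series ([0.944652], E, and F): 0.944652 × 0.879000 × 0.865000 = 0.718252
Parallel (B and [0.718252]): 1 − (1 − 0.721000)(1 − 0.718252) = 0.921392
Series (A and [0.921392]): 0.720000 × 0.921392 = 0.6634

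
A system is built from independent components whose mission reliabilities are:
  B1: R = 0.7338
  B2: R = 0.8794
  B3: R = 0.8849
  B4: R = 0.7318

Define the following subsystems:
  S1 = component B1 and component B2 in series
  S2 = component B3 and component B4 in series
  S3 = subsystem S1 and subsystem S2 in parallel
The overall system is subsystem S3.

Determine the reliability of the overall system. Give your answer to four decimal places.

0.8750

Series (B1 and B2): 0.733800 × 0.879400 = 0.645304
Series (B3 and B4): 0.884900 × 0.731800 = 0.647570
Parallel ([0.645304] and [0.647570]): 1 − (1 − 0.645304)(1 − 0.647570) = 0.8750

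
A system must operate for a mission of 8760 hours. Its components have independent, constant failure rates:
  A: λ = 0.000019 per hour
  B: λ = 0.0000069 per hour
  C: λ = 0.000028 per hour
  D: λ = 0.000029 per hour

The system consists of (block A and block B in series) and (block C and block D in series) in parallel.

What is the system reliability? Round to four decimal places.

0.9202

R(A) = exp(−0.000019 × 8760) = 0.846674
R(B) = exp(−0.0000069 × 8760) = 0.941346
R(C) = exp(−0.000028 × 8760) = 0.782485
R(D) = exp(−0.000029 × 8760) = 0.775661
Series (A and B): 0.846674 × 0.941346 = 0.797013
Series (C and D): 0.782485 × 0.775661 = 0.606943
Parallel ([0.797013] and [0.606943]): 1 − (1 − 0.797013)(1 − 0.606943) = 0.9202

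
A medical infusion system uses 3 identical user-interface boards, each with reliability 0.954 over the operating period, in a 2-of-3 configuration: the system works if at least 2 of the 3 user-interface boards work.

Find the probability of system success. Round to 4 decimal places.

0.9938

R = Σ_{i=2}^{3} C(3,i) p^i (1−p)^{3−i} with p = 0.954
C(3,2)·0.954^2·0.046^1 = 0.125596
C(3,3)·0.954^3·0.046^0 = 0.868251
Sum = 0.9938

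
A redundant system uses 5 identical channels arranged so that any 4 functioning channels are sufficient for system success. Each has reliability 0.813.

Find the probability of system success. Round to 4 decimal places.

0.7637

R = Σ_{i=4}^{5} C(5,i) p^i (1−p)^{5−i} with p = 0.813
C(5,4)·0.813^4·0.187^1 = 0.408483
C(5,5)·0.813^5·0.187^0 = 0.355183
Sum = 0.7637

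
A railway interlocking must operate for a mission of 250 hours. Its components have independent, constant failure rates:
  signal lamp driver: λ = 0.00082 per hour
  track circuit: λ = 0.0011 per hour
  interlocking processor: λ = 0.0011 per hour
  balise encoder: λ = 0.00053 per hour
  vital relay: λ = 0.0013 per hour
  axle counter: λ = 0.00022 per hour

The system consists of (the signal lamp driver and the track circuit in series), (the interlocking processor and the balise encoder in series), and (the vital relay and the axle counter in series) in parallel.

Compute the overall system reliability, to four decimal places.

0.9597

R(signal lamp driver) = exp(−0.00082 × 250) = 0.814647
R(track circuit) = exp(−0.0011 × 250) = 0.759572
R(interlocking processor) = exp(−0.0011 × 250) = 0.759572
R(balise encoder) = exp(−0.00053 × 250) = 0.875903
R(vital relay) = exp(−0.0013 × 250) = 0.722527
R(axle counter) = exp(−0.00022 × 250) = 0.946485
Series (signal lamp driver and track circuit): 0.814647 × 0.759572 = 0.618783
Series (interlocking processor and balise encoder): 0.759572 × 0.875903 = 0.665311
Series (vital relay and axle counter): 0.722527 × 0.946485 = 0.683861
Parallel ([0.618783], [0.665311], and [0.683861]): 1 − (1 − 0.618783)(1 − 0.665311)(1 − 0.683861) = 0.9597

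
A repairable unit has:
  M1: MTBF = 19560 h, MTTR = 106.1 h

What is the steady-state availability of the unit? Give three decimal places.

A(M1) = MTBF/(MTBF+MTTR) = 19560/(19560+106.1) = 0.995

0.995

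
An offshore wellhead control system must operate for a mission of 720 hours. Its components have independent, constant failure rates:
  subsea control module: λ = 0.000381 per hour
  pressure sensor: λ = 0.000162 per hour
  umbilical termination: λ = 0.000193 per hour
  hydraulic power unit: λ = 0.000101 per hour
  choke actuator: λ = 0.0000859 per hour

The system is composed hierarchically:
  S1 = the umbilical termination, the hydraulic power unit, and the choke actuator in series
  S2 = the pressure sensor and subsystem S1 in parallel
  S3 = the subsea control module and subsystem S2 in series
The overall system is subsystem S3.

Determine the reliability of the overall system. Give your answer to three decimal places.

R(subsea control module) = exp(−0.000381 × 720) = 0.76009
R(pressure sensor) = exp(−0.000162 × 720) = 0.88991
R(umbilical termination) = exp(−0.000193 × 720) = 0.87026
R(hydraulic power unit) = exp(−0.000101 × 720) = 0.92986
R(choke actuator) = exp(−0.0000859 × 720) = 0.94003
Series (umbilical termination, hydraulic power unit, and choke actuator): 0.87026 × 0.92986 × 0.94003 = 0.76069
Parallel (pressure sensor and [0.76069]): 1 − (1 − 0.88991)(1 − 0.76069) = 0.97365
Series (subsea control module and [0.97365]): 0.76009 × 0.97365 = 0.740

0.740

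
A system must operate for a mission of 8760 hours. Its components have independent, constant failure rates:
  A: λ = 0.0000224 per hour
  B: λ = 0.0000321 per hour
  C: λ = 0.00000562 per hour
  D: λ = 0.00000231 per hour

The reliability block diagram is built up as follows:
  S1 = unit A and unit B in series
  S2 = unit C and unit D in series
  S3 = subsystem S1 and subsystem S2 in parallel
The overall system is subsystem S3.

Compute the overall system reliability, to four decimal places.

0.9745

R(A) = exp(−0.0000224 × 8760) = 0.821828
R(B) = exp(−0.0000321 × 8760) = 0.754880
R(C) = exp(−0.00000562 × 8760) = 0.951961
R(D) = exp(−0.00000231 × 8760) = 0.979968
Series (A and B): 0.821828 × 0.754880 = 0.620382
Series (C and D): 0.951961 × 0.979968 = 0.932891
Parallel ([0.620382] and [0.932891]): 1 − (1 − 0.620382)(1 − 0.932891) = 0.9745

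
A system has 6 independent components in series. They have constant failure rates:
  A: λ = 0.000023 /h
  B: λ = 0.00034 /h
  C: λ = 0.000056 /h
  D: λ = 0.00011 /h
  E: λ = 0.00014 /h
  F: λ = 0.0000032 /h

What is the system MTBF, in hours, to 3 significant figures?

Series of exponential components: λ_sys = Σ λ_i
λ_sys = 0.000023 + 0.00034 + 0.000056 + 0.00011 + 0.00014 + 0.0000032 = 6.7220e-04 /h
MTBF = 1 / λ_sys = 1490 h

1490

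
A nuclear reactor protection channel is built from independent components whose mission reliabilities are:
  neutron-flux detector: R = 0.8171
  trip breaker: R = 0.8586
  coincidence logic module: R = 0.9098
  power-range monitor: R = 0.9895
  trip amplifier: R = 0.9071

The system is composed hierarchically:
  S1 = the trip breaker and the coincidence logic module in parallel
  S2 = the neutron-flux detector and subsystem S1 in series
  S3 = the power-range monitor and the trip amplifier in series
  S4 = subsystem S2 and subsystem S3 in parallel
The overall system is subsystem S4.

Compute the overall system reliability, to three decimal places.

0.980

Parallel (trip breaker and coincidence logic module): 1 − (1 − 0.85860)(1 − 0.90980) = 0.98725
Series (neutron-flux detector and [0.98725]): 0.81710 × 0.98725 = 0.80668
Series (power-range monitor and trip amplifier): 0.98950 × 0.90710 = 0.89758
Parallel ([0.80668] and [0.89758]): 1 − (1 − 0.80668)(1 − 0.89758) = 0.980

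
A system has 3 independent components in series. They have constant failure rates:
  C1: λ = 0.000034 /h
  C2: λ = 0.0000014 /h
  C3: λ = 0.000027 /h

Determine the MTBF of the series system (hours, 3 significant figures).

16000

Series of exponential components: λ_sys = Σ λ_i
λ_sys = 0.000034 + 0.0000014 + 0.000027 = 6.2400e-05 /h
MTBF = 1 / λ_sys = 16000 h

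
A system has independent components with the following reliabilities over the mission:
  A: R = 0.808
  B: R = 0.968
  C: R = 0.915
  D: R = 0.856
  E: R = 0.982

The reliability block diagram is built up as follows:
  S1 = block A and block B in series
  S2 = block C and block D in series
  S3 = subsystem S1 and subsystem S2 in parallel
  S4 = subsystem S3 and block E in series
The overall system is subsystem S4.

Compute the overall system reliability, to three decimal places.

Series (A and B): 0.80800 × 0.96800 = 0.78214
Series (C and D): 0.91500 × 0.85600 = 0.78324
Parallel ([0.78214] and [0.78324]): 1 − (1 − 0.78214)(1 − 0.78324) = 0.95278
Series ([0.95278] and E): 0.95278 × 0.98200 = 0.936

0.936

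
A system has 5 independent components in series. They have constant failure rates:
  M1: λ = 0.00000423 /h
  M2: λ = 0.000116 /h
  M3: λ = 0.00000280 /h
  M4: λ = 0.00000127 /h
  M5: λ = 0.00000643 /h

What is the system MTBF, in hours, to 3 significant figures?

7650

Series of exponential components: λ_sys = Σ λ_i
λ_sys = 0.00000423 + 0.000116 + 0.00000280 + 0.00000127 + 0.00000643 = 1.3073e-04 /h
MTBF = 1 / λ_sys = 7650 h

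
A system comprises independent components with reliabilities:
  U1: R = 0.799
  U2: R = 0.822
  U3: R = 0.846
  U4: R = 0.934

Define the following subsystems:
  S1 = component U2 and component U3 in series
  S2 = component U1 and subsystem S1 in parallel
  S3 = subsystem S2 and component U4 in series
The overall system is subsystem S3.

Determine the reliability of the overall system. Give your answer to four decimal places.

Series (U2 and U3): 0.822000 × 0.846000 = 0.695412
Parallel (U1 and [0.695412]): 1 − (1 − 0.799000)(1 − 0.695412) = 0.938778
Series ([0.938778] and U4): 0.938778 × 0.934000 = 0.8768

0.8768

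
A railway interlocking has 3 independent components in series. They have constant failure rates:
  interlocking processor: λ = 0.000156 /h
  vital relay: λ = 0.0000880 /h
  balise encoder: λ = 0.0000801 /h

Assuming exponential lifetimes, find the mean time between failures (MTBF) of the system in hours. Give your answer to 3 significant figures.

Series of exponential components: λ_sys = Σ λ_i
λ_sys = 0.000156 + 0.0000880 + 0.0000801 = 3.2410e-04 /h
MTBF = 1 / λ_sys = 3090 h

3090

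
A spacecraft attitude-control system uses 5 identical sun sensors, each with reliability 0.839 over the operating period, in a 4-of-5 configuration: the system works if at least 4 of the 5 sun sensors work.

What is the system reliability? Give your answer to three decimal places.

0.815

R = Σ_{i=4}^{5} C(5,i) p^i (1−p)^{5−i} with p = 0.839
C(5,4)·0.839^4·0.161^1 = 0.39888
C(5,5)·0.839^5·0.161^0 = 0.41573
Sum = 0.815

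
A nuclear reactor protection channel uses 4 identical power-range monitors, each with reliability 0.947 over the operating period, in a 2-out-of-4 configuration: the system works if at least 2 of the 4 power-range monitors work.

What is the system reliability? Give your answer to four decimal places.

R = Σ_{i=2}^{4} C(4,i) p^i (1−p)^{4−i} with p = 0.947
C(4,2)·0.947^2·0.053^2 = 0.015115
C(4,3)·0.947^3·0.053^1 = 0.180047
C(4,4)·0.947^4·0.053^0 = 0.804266
Sum = 0.9994

0.9994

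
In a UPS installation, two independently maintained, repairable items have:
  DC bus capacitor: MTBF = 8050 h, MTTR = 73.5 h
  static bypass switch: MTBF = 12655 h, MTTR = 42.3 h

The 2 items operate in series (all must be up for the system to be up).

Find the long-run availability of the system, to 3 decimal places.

A(DC bus capacitor) = MTBF/(MTBF+MTTR) = 8050/(8050+73.5) = 0.990952
A(static bypass switch) = MTBF/(MTBF+MTTR) = 12655/(12655+42.3) = 0.996669
Series availability: 0.990952 × 0.996669 = 0.988

0.988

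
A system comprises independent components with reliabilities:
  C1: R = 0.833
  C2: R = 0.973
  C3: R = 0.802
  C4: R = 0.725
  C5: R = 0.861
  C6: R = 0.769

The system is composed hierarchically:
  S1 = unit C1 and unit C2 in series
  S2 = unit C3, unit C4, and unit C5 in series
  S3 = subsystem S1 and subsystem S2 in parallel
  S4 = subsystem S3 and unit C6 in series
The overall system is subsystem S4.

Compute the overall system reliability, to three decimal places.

0.696

Series (C1 and C2): 0.83300 × 0.97300 = 0.81051
Series (C3, C4, and C5): 0.80200 × 0.72500 × 0.86100 = 0.50063
Parallel ([0.81051] and [0.50063]): 1 − (1 − 0.81051)(1 − 0.50063) = 0.90537
Series ([0.90537] and C6): 0.90537 × 0.76900 = 0.696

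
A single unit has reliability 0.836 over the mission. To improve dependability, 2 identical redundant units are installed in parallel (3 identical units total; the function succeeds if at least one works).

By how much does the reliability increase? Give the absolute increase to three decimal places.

0.160

R_before = 0.836
R_after = 1 − (1 − 0.836)^3 = 0.996
ΔR = 0.996 − 0.836 = 0.160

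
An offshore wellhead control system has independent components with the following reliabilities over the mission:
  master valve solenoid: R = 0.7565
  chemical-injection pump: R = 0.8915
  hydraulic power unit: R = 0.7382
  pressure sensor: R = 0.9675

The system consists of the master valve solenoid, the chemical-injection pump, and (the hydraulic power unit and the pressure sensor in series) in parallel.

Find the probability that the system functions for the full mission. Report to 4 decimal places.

Series (hydraulic power unit and pressure sensor): 0.738200 × 0.967500 = 0.714209
Parallel (master valve solenoid, chemical-injection pump, and [0.714209]): 1 − (1 − 0.756500)(1 − 0.891500)(1 − 0.714209) = 0.9924

0.9924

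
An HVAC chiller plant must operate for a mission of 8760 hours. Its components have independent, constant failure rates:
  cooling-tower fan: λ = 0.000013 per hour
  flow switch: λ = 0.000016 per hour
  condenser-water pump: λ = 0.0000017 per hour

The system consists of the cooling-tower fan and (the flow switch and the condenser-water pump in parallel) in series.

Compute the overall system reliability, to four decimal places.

0.8906

R(cooling-tower fan) = exp(−0.000013 × 8760) = 0.892365
R(flow switch) = exp(−0.000016 × 8760) = 0.869219
R(condenser-water pump) = exp(−0.0000017 × 8760) = 0.985218
Parallel (flow switch and condenser-water pump): 1 − (1 − 0.869219)(1 − 0.985218) = 0.998067
Series (cooling-tower fan and [0.998067]): 0.892365 × 0.998067 = 0.8906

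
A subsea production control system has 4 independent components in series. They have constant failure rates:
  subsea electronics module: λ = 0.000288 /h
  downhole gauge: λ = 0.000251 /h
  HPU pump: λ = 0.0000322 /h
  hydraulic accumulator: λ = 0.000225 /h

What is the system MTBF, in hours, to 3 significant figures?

Series of exponential components: λ_sys = Σ λ_i
λ_sys = 0.000288 + 0.000251 + 0.0000322 + 0.000225 = 7.9620e-04 /h
MTBF = 1 / λ_sys = 1260 h

1260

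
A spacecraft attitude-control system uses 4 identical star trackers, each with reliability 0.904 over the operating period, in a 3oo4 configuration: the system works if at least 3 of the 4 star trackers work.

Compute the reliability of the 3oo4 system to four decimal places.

R = Σ_{i=3}^{4} C(4,i) p^i (1−p)^{4−i} with p = 0.904
C(4,3)·0.904^3·0.096^1 = 0.283685
C(4,4)·0.904^4·0.096^0 = 0.667842
Sum = 0.9515

0.9515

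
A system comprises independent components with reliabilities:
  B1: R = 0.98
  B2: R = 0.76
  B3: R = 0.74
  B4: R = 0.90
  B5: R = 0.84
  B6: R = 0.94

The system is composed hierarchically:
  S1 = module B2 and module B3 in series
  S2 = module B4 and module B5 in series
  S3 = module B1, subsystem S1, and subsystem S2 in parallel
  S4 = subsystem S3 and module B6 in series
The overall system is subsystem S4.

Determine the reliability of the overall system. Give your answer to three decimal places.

0.938

Series (B2 and B3): 0.76000 × 0.74000 = 0.56240
Series (B4 and B5): 0.90000 × 0.84000 = 0.75600
Parallel (B1, [0.56240], and [0.75600]): 1 − (1 − 0.98000)(1 − 0.56240)(1 − 0.75600) = 0.99786
Series ([0.99786] and B6): 0.99786 × 0.94000 = 0.938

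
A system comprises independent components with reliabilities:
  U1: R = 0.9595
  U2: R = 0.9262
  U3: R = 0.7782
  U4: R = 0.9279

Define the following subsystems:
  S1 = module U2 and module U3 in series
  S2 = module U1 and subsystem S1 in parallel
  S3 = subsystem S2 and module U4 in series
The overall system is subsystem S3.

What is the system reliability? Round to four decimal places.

Series (U2 and U3): 0.926200 × 0.778200 = 0.720769
Parallel (U1 and [0.720769]): 1 − (1 − 0.959500)(1 − 0.720769) = 0.988691
Series ([0.988691] and U4): 0.988691 × 0.927900 = 0.9174

0.9174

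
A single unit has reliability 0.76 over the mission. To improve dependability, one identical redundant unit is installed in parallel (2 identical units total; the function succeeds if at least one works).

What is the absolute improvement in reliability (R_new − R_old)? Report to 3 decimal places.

R_before = 0.76
R_after = 1 − (1 − 0.76)^2 = 0.942
ΔR = 0.942 − 0.76 = 0.182

0.182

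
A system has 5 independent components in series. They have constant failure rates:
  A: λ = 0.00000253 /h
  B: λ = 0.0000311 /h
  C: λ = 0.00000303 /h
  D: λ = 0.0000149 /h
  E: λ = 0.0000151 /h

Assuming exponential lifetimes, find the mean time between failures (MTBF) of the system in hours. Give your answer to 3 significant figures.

Series of exponential components: λ_sys = Σ λ_i
λ_sys = 0.00000253 + 0.0000311 + 0.00000303 + 0.0000149 + 0.0000151 = 6.6660e-05 /h
MTBF = 1 / λ_sys = 15000 h

15000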